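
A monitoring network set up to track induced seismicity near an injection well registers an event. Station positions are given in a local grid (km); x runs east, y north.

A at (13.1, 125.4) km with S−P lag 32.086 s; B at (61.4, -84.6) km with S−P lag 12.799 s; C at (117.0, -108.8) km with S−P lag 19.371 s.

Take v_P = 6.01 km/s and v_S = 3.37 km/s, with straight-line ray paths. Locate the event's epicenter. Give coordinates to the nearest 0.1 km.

Distance from S−P lag: d = Δt · v_P v_S / (v_P − v_S) = Δt · (6.01·3.37)/(6.01−3.37) ≈ 7.6719·Δt.
So d_A = 246.16, d_B = 98.19, d_C = 148.61 km.
Circle about each station: (x − 13.1)² + (y − 125.4)² = 246.16²; (x − 61.4)² + (y + 84.6)² = 98.19²; (x − 117.0)² + (y + 108.8)² = 148.61².
Subtracting pairs of circle equations eliminates x²+y² and gives linear equations (the radical axes):
96.6 x − 420.0 y = 45983.82
207.8 x − 468.4 y = 48139.48
Solving the 2×2 system: x ≈ -31.4, y ≈ -116.7 km.

(-31.4, -116.7)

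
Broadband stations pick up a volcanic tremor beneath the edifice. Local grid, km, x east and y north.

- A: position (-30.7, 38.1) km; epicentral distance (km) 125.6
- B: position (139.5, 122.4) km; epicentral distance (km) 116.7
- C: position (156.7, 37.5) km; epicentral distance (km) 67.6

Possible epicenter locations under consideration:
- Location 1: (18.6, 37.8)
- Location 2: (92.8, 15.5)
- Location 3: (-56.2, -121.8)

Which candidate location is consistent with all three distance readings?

For each candidate, compare |candidate − station| to the reported distance:
Location 1: residuals A 76.3, B 30.9, C 70.5 → max 76.3 km
Location 2: residuals A 0.0, B 0.0, C 0.0 → max 0.0 km
Location 3: residuals A 36.3, B 196.2, C 198.3 → max 198.3 km
Only Location 2 has all residuals ≈ 0.

Location 2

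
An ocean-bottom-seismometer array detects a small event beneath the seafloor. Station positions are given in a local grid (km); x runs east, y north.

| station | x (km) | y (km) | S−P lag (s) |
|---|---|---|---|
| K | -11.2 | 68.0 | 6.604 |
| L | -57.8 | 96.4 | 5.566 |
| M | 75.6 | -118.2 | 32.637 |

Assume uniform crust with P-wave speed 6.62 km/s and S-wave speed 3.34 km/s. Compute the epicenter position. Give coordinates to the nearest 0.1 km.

x ≈ -54.8 km, y ≈ 59.0 km

Distance from S−P lag: d = Δt · v_P v_S / (v_P − v_S) = Δt · (6.62·3.34)/(6.62−3.34) ≈ 6.7411·Δt.
So d_K = 44.52, d_L = 37.52, d_M = 220.01 km.
Circle about each station: (x + 11.2)² + (y − 68.0)² = 44.52²; (x + 57.8)² + (y − 96.4)² = 37.52²; (x − 75.6)² + (y + 118.2)² = 220.01².
Subtracting the K equation from the L and M equations removes the quadratic terms:
-93.2 x + 56.8 y = 8458.64
173.6 x − 372.4 y = -31485.21
Solving the 2×2 system: x ≈ -54.8, y ≈ 59.0 km.
Check against K (with the unrounded x, y): √((x + 11.2)²+(y − 68.0)²) = 44.52 ≈ 44.52 km. ✓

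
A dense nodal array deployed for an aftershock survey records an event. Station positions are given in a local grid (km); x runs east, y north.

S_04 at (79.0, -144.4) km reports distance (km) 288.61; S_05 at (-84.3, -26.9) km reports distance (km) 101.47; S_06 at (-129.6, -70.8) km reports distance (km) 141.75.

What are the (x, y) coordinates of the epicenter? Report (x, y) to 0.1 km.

(-114.1, 70.1)

Circle about each station: (x − 79.0)² + (y + 144.4)² = 288.61²; (x + 84.3)² + (y + 26.9)² = 101.47²; (x + 129.6)² + (y + 70.8)² = 141.75².
Subtracting pairs of circle equations eliminates x²+y² and gives linear equations (the radical axes):
-326.6 x + 235.0 y = 53737.31
-417.2 x + 147.2 y = 57919.11
Solving the 2×2 system: x ≈ -114.1, y ≈ 70.1 km.
Check against S_04 (with the unrounded x, y): √((x − 79.0)²+(y + 144.4)²) = 288.61 ≈ 288.61 km. ✓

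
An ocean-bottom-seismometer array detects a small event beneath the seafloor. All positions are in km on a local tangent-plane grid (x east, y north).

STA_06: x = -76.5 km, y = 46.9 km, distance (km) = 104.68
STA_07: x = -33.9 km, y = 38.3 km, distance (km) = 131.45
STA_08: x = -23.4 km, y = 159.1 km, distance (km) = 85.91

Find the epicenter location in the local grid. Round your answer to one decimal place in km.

Circle about each station: (x + 76.5)² + (y − 46.9)² = 104.68²; (x + 33.9)² + (y − 38.3)² = 131.45²; (x + 23.4)² + (y − 159.1)² = 85.91².
Subtracting pairs of circle equations eliminates x²+y² and gives linear equations (the radical axes):
85.2 x − 17.2 y = -11756.96
106.2 x + 224.4 y = 21385.88
Solving the 2×2 system: x ≈ -108.4, y ≈ 146.6 km.
Check against STA_06 (with the unrounded x, y): √((x + 76.5)²+(y − 46.9)²) = 104.68 ≈ 104.68 km. ✓

x ≈ -108.4 km, y ≈ 146.6 km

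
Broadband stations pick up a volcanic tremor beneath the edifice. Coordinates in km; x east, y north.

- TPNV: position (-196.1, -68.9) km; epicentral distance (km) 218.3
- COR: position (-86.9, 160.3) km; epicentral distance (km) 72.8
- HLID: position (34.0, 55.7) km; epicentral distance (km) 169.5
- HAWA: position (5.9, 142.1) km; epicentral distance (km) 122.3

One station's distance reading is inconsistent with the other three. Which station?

COR

Solve using three stations at a time. Using TPNV, HLID, HAWA (subtract circle equations pairwise → linear system) gives (x, y) ≈ (-116.2, 134.3).
Distances from that point to each station vs reported:
  TPNV: calculated 218.3 vs reported 218.3 → residual 0.0 km
  COR: calculated 39.2 vs reported 72.8 → residual 33.6 km
  HLID: calculated 169.6 vs reported 169.5 → residual 0.1 km
  HAWA: calculated 122.4 vs reported 122.3 → residual 0.1 km
TPNV, HLID, HAWA are mutually consistent (residuals ≈ 0); COR is off by 33.6 km.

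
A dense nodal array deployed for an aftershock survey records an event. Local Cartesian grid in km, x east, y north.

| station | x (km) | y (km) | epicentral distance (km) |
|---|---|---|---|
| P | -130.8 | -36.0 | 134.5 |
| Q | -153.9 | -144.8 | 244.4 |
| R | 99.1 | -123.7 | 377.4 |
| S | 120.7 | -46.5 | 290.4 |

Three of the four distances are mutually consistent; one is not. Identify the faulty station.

R

Solve using three stations at a time. Using P, Q, S (subtract circle equations pairwise → linear system) gives (x, y) ≈ (-130.9, 98.5).
Distances from that point to each station vs reported:
  P: calculated 134.5 vs reported 134.5 → residual 0.0 km
  Q: calculated 244.4 vs reported 244.4 → residual 0.0 km
  R: calculated 319.8 vs reported 377.4 → residual 57.6 km
  S: calculated 290.4 vs reported 290.4 → residual 0.0 km
P, Q, S are mutually consistent (residuals ≈ 0); R is off by 57.6 km.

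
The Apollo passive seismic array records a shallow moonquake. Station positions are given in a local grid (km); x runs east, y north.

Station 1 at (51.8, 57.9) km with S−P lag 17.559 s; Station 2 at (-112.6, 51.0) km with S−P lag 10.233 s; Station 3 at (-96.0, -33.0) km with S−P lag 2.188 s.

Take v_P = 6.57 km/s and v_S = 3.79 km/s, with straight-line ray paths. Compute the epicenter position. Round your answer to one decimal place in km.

-76.4 km east, -33.2 km north

Distance from S−P lag: d = Δt · v_P v_S / (v_P − v_S) = Δt · (6.57·3.79)/(6.57−3.79) ≈ 8.9569·Δt.
So d_Station 1 = 157.27, d_Station 2 = 91.66, d_Station 3 = 19.60 km.
Circle about each station: (x − 51.8)² + (y − 57.9)² = 157.27²; (x + 112.6)² + (y − 51.0)² = 91.66²; (x + 96.0)² + (y + 33.0)² = 19.60².
Subtracting the Station 1 equation from the Station 2 and Station 3 equations removes the quadratic terms:
-328.8 x − 13.8 y = 25576.41
-295.6 x − 181.8 y = 28619.04
Solving the 2×2 system: x ≈ -76.4, y ≈ -33.2 km.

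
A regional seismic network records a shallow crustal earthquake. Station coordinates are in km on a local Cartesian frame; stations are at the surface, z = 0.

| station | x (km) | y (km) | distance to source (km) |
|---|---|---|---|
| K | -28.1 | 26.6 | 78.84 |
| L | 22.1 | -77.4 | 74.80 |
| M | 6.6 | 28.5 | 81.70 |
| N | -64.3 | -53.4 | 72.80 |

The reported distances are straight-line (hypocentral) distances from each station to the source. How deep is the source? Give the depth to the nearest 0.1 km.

Each station gives a sphere (x−x_i)² + (y−y_i)² + z² = d_i² (stations at z=0).
Subtracting the K sphere from L and M: z² cancels, leaving linear equations in x and y:
100.4 x − 208.0 y = 5602.71
69.4 x + 3.8 y = -1100.50
Solving: x ≈ -14.012, y ≈ -33.700 km (keep extra digits for the depth step; rounded: -14.0, -33.7).
Then from the K sphere: z² = 78.84² − (x + 28.1)² − (y − 26.6)² with x = -14.012, y = -33.700, so z ≈ 48.797 ≈ 48.8 km.
Check against N (with the unrounded solution): distance 72.79 ≈ 72.80 km. ✓

depth ≈ 48.8 km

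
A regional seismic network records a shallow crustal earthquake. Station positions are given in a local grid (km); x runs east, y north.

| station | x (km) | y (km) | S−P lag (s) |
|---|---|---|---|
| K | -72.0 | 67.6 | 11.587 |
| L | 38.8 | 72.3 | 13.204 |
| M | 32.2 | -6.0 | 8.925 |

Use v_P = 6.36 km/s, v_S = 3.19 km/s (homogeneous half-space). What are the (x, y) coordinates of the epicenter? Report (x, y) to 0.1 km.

Distance from S−P lag: d = Δt · v_P v_S / (v_P − v_S) = Δt · (6.36·3.19)/(6.36−3.19) ≈ 6.4001·Δt.
So d_K = 74.16, d_L = 84.51, d_M = 57.12 km.
Circle about each station: (x + 72.0)² + (y − 67.6)² = 74.16²; (x − 38.8)² + (y − 72.3)² = 84.51²; (x − 32.2)² + (y + 6.0)² = 57.12².
Subtracting pairs of circle equations eliminates x²+y² and gives linear equations (the radical axes):
221.6 x + 9.4 y = -4663.26
208.4 x − 147.2 y = -6443.91
Solving the 2×2 system: x ≈ -21.6, y ≈ 13.2 km.

(-21.6, 13.2)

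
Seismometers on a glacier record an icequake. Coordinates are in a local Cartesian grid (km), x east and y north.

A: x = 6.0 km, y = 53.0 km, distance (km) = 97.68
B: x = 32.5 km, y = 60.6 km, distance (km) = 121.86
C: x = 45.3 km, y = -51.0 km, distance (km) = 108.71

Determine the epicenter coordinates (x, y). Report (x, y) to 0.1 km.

Circle about each station: (x − 6.0)² + (y − 53.0)² = 97.68²; (x − 32.5)² + (y − 60.6)² = 121.86²; (x − 45.3)² + (y + 51.0)² = 108.71².
Subtracting the A equation from the B and C equations removes the quadratic terms:
53.0 x + 15.2 y = -3424.87
78.6 x − 208.0 y = -468.39
Solving the 2×2 system: x ≈ -58.9, y ≈ -20.0 km.
Check against A (with the unrounded x, y): √((x − 6.0)²+(y − 53.0)²) = 97.67 ≈ 97.68 km. ✓

(-58.9, -20.0)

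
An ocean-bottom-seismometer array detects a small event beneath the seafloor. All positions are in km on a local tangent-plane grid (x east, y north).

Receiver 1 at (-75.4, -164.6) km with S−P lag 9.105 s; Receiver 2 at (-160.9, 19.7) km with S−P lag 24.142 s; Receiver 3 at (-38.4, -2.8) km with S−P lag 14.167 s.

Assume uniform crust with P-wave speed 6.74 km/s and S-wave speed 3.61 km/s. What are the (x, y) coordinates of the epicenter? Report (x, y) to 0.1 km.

x ≈ -27.6 km, y ≈ -112.4 km

Distance from S−P lag: d = Δt · v_P v_S / (v_P − v_S) = Δt · (6.74·3.61)/(6.74−3.61) ≈ 7.7736·Δt.
So d_Receiver 1 = 70.78, d_Receiver 2 = 187.67, d_Receiver 3 = 110.13 km.
Circle about each station: (x + 75.4)² + (y + 164.6)² = 70.78²; (x + 160.9)² + (y − 19.7)² = 187.67²; (x + 38.4)² + (y + 2.8)² = 110.13².
Subtracting the Receiver 1 equation from the Receiver 2 and Receiver 3 equations removes the quadratic terms:
-171.0 x + 368.6 y = -36711.64
74.0 x + 323.6 y = -38414.73
Solving the 2×2 system: x ≈ -27.6, y ≈ -112.4 km.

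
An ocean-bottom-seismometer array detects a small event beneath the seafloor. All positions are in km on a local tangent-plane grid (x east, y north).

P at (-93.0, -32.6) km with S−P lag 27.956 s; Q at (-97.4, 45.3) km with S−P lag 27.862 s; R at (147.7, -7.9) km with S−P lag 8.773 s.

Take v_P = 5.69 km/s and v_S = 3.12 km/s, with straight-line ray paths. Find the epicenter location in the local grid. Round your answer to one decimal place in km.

Distance from S−P lag: d = Δt · v_P v_S / (v_P − v_S) = Δt · (5.69·3.12)/(5.69−3.12) ≈ 6.9077·Δt.
So d_P = 193.11, d_Q = 192.46, d_R = 60.60 km.
Circle about each station: (x + 93.0)² + (y + 32.6)² = 193.11²; (x + 97.4)² + (y − 45.3)² = 192.46²; (x − 147.7)² + (y + 7.9)² = 60.60².
Subtracting pairs of circle equations eliminates x²+y² and gives linear equations (the radical axes):
-8.8 x + 155.8 y = 2077.71
481.4 x + 49.4 y = 45785.05
Solving the 2×2 system: x ≈ 93.2, y ≈ 18.6 km.

(93.2, 18.6)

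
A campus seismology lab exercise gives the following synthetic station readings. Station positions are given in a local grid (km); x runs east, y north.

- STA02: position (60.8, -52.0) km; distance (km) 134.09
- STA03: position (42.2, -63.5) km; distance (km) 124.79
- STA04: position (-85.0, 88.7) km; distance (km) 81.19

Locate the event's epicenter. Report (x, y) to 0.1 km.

x ≈ -56.7 km, y ≈ 12.6 km

Circle about each station: (x − 60.8)² + (y + 52.0)² = 134.09²; (x − 42.2)² + (y + 63.5)² = 124.79²; (x + 85.0)² + (y − 88.7)² = 81.19².
Subtracting the STA02 equation from the STA03 and STA04 equations removes the quadratic terms:
-37.2 x − 23.0 y = 1820.03
-291.6 x + 281.4 y = 20080.36
Solving the 2×2 system: x ≈ -56.7, y ≈ 12.6 km.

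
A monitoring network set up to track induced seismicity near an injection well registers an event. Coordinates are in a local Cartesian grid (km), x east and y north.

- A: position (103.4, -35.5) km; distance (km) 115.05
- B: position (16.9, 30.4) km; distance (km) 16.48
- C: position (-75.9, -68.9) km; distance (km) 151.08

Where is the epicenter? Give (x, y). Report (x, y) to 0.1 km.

x ≈ 22.2 km, y ≈ 46.0 km

Circle about each station: (x − 103.4)² + (y + 35.5)² = 115.05²; (x − 16.9)² + (y − 30.4)² = 16.48²; (x + 75.9)² + (y + 68.9)² = 151.08².
Subtracting pairs of circle equations eliminates x²+y² and gives linear equations (the radical axes):
-173.0 x + 131.8 y = 2222.87
-358.6 x − 66.8 y = -11032.45
Solving the 2×2 system: x ≈ 22.2, y ≈ 46.0 km.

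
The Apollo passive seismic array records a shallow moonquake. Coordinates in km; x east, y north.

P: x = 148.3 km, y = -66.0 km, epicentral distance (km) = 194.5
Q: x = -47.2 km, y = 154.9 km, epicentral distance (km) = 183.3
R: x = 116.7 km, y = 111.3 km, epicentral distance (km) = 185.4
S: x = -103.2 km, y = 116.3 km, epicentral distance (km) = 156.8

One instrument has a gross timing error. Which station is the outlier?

Solve using three stations at a time. Using P, Q, S (subtract circle equations pairwise → linear system) gives (x, y) ≈ (-42.6, -28.4).
Distances from that point to each station vs reported:
  P: calculated 194.6 vs reported 194.5 → residual 0.1 km
  Q: calculated 183.4 vs reported 183.3 → residual 0.1 km
  R: calculated 211.9 vs reported 185.4 → residual 26.5 km
  S: calculated 156.9 vs reported 156.8 → residual 0.1 km
P, Q, S are mutually consistent (residuals ≈ 0); R is off by 26.5 km.

R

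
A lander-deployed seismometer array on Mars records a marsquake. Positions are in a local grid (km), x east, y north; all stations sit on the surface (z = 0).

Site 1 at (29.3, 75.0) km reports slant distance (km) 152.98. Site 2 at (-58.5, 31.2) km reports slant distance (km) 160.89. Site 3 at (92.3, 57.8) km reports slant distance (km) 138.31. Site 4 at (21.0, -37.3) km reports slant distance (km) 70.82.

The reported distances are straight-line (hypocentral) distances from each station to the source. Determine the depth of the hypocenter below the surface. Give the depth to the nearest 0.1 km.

depth ≈ 52.9 km

Each station gives a sphere (x−x_i)² + (y−y_i)² + z² = d_i² (stations at z=0).
Subtracting the Site 1 sphere from Site 2 and Site 3: z² cancels, leaving linear equations in x and y:
-175.6 x − 87.6 y = -4570.51
126.0 x − 34.4 y = 9649.86
Solving: x ≈ 58.704, y ≈ -65.500 km (keep extra digits for the depth step; rounded: 58.7, -65.5).
Then from the Site 1 sphere: z² = 152.98² − (x − 29.3)² − (y − 75.0)² with x = 58.704, y = -65.500, so z ≈ 52.896 ≈ 52.9 km.
Check against Site 4 (with the unrounded solution): distance 70.82 ≈ 70.82 km. ✓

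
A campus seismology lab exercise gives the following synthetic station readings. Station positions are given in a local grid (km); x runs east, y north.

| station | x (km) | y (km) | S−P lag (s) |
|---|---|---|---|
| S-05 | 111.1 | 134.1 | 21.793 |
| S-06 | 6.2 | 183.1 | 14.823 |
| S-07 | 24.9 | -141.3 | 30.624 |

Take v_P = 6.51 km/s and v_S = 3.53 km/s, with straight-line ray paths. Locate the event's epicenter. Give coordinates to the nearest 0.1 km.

x ≈ -49.0 km, y ≈ 83.0 km

Distance from S−P lag: d = Δt · v_P v_S / (v_P − v_S) = Δt · (6.51·3.53)/(6.51−3.53) ≈ 7.7115·Δt.
So d_S-05 = 168.06, d_S-06 = 114.31, d_S-07 = 236.16 km.
Circle about each station: (x − 111.1)² + (y − 134.1)² = 168.06²; (x − 6.2)² + (y − 183.1)² = 114.31²; (x − 24.9)² + (y + 141.3)² = 236.16².
Subtracting pairs of circle equations eliminates x²+y² and gives linear equations (the radical axes):
-209.8 x + 98.0 y = 18415.42
-172.4 x − 550.8 y = -37267.70
Solving the 2×2 system: x ≈ -49.0, y ≈ 83.0 km.
Check against S-05 (with the unrounded x, y): √((x − 111.1)²+(y − 134.1)²) = 168.06 ≈ 168.06 km. ✓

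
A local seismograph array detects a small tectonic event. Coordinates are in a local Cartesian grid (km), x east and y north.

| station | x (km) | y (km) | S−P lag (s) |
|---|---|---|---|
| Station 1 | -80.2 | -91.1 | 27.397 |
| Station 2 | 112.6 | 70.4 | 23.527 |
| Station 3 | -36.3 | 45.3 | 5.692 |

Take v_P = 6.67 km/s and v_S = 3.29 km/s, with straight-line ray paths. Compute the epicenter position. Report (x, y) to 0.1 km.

(-39.7, 82.1)

Distance from S−P lag: d = Δt · v_P v_S / (v_P − v_S) = Δt · (6.67·3.29)/(6.67−3.29) ≈ 6.4924·Δt.
So d_Station 1 = 177.87, d_Station 2 = 152.75, d_Station 3 = 36.95 km.
Circle about each station: (x + 80.2)² + (y + 91.1)² = 177.87²; (x − 112.6)² + (y − 70.4)² = 152.75²; (x + 36.3)² + (y − 45.3)² = 36.95².
Subtracting pairs of circle equations eliminates x²+y² and gives linear equations (the radical axes):
385.6 x + 323.0 y = 11208.84
87.8 x + 272.8 y = 18910.96
Solving the 2×2 system: x ≈ -39.7, y ≈ 82.1 km.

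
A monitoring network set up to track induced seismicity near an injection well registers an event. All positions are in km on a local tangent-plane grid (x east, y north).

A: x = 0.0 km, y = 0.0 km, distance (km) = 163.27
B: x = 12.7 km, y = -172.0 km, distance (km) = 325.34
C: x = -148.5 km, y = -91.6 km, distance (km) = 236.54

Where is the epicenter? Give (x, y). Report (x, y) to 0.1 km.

(-88.5, 137.2)

Circle about each station: x² + y² = 163.27²; (x − 12.7)² + (y + 172.0)² = 325.34²; (x + 148.5)² + (y + 91.6)² = 236.54².
Subtracting pairs of circle equations eliminates x²+y² and gives linear equations (the radical axes):
25.4 x − 344.0 y = -49443.73
-297.0 x − 183.2 y = 1148.73
Solving the 2×2 system: x ≈ -88.5, y ≈ 137.2 km.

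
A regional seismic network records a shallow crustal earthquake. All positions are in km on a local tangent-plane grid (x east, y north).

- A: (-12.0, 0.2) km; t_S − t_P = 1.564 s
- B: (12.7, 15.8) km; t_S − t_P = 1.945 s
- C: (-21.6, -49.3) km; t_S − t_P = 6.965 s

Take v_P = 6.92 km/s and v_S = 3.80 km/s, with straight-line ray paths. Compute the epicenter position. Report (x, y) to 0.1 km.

(0.2, 5.2)

Distance from S−P lag: d = Δt · v_P v_S / (v_P − v_S) = Δt · (6.92·3.80)/(6.92−3.80) ≈ 8.4282·Δt.
So d_A = 13.18, d_B = 16.39, d_C = 58.70 km.
Circle about each station: (x + 12.0)² + (y − 0.2)² = 13.18²; (x − 12.7)² + (y − 15.8)² = 16.39²; (x + 21.6)² + (y + 49.3)² = 58.70².
Subtracting pairs of circle equations eliminates x²+y² and gives linear equations (the radical axes):
49.4 x + 31.2 y = 171.97
-19.2 x − 99.0 y = -518.97
Solving the 2×2 system: x ≈ 0.2, y ≈ 5.2 km.
Check against A (with the unrounded x, y): √((x + 12.0)²+(y − 0.2)²) = 13.18 ≈ 13.18 km. ✓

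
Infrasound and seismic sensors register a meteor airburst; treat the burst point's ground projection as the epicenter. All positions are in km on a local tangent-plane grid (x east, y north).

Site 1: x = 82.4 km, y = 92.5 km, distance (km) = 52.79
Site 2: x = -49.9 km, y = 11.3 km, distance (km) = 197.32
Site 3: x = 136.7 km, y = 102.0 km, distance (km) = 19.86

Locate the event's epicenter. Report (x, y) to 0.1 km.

Circle about each station: (x − 82.4)² + (y − 92.5)² = 52.79²; (x + 49.9)² + (y − 11.3)² = 197.32²; (x − 136.7)² + (y − 102.0)² = 19.86².
Subtracting pairs of circle equations eliminates x²+y² and gives linear equations (the radical axes):
-264.6 x − 162.4 y = -48876.71
108.6 x + 19.0 y = 16137.24
Solving the 2×2 system: x ≈ 134.2, y ≈ 82.3 km.

x ≈ 134.2 km, y ≈ 82.3 km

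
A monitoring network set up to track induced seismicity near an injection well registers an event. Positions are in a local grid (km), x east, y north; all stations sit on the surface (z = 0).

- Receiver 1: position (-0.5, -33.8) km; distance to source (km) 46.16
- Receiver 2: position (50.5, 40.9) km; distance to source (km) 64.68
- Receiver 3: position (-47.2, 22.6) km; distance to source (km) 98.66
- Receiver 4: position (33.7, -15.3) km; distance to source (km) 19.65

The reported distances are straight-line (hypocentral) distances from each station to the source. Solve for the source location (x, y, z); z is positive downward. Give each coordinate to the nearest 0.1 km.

x ≈ 39.8 km, y ≈ -20.3 km, depth ≈ 18.0 km

Each station gives a sphere (x−x_i)² + (y−y_i)² + z² = d_i² (stations at z=0).
Subtracting the Receiver 1 sphere from Receiver 2 and Receiver 3: z² cancels, leaving linear equations in x and y:
102.0 x + 149.4 y = 1027.61
-93.4 x + 112.8 y = -6007.14
Solving: x ≈ 39.804, y ≈ -20.297 km (keep extra digits for the depth step; rounded: 39.8, -20.3).
Then from the Receiver 1 sphere: z² = 46.16² − (x + 0.5)² − (y + 33.8)² with x = 39.804, y = -20.297, so z ≈ 18.000 ≈ 18.0 km.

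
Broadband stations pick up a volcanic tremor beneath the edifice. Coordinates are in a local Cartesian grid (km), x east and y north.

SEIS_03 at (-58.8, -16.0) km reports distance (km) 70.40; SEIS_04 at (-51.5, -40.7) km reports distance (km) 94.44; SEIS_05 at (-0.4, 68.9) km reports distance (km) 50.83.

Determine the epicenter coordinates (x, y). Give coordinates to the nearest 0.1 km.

-48.9 km east, 53.7 km north

Circle about each station: (x + 58.8)² + (y + 16.0)² = 70.40²; (x + 51.5)² + (y + 40.7)² = 94.44²; (x + 0.4)² + (y − 68.9)² = 50.83².
Subtracting the SEIS_03 equation from the SEIS_04 and SEIS_05 equations removes the quadratic terms:
14.6 x − 49.4 y = -3367.45
116.8 x + 169.8 y = 3406.40
Solving the 2×2 system: x ≈ -48.9, y ≈ 53.7 km.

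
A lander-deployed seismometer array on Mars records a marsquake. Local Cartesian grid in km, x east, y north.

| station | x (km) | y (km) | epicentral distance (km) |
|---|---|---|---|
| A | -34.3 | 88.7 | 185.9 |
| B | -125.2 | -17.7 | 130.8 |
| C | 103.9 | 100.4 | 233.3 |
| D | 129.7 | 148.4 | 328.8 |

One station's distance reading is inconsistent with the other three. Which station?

D

Solve using three stations at a time. Using A, B, C (subtract circle equations pairwise → linear system) gives (x, y) ≈ (-20.9, -96.8).
Distances from that point to each station vs reported:
  A: calculated 186.0 vs reported 185.9 → residual 0.1 km
  B: calculated 130.9 vs reported 130.8 → residual 0.1 km
  C: calculated 233.4 vs reported 233.3 → residual 0.1 km
  D: calculated 287.7 vs reported 328.8 → residual 41.1 km
A, B, C are mutually consistent (residuals ≈ 0); D is off by 41.1 km.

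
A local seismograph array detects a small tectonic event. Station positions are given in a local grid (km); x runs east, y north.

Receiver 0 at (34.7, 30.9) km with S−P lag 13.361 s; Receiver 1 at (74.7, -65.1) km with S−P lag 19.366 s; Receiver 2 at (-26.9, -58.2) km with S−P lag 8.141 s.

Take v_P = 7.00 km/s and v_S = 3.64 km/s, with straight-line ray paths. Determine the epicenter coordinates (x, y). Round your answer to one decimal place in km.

(-59.7, -5.9)

Distance from S−P lag: d = Δt · v_P v_S / (v_P − v_S) = Δt · (7.00·3.64)/(7.00−3.64) ≈ 7.5833·Δt.
So d_Receiver 0 = 101.32, d_Receiver 1 = 146.86, d_Receiver 2 = 61.74 km.
Circle about each station: (x − 34.7)² + (y − 30.9)² = 101.32²; (x − 74.7)² + (y + 65.1)² = 146.86²; (x + 26.9)² + (y + 58.2)² = 61.74².
Subtracting the Receiver 0 equation from the Receiver 1 and Receiver 2 equations removes the quadratic terms:
80.0 x − 192.0 y = -3642.92
-123.2 x − 178.2 y = 8405.86
Solving the 2×2 system: x ≈ -59.7, y ≈ -5.9 km.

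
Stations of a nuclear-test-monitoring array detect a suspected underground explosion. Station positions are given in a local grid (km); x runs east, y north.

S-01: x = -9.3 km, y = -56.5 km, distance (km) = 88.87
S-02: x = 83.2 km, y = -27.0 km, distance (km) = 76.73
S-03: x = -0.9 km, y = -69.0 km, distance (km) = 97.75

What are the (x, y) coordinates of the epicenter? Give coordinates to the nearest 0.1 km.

Circle about each station: (x + 9.3)² + (y + 56.5)² = 88.87²; (x − 83.2)² + (y + 27.0)² = 76.73²; (x + 0.9)² + (y + 69.0)² = 97.75².
Subtracting the S-01 equation from the S-02 and S-03 equations removes the quadratic terms:
185.0 x + 59.0 y = 6382.88
16.8 x − 25.0 y = -174.12
Solving the 2×2 system: x ≈ 26.6, y ≈ 24.8 km.

x ≈ 26.6 km, y ≈ 24.8 km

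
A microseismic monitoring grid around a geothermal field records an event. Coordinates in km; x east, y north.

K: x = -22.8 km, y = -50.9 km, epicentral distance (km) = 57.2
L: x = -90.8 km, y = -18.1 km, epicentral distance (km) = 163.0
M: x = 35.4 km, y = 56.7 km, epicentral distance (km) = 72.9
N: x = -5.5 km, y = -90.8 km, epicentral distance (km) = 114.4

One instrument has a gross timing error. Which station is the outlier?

Solve using three stations at a time. Using L, M, N (subtract circle equations pairwise → linear system) gives (x, y) ≈ (71.8, -6.5).
Distances from that point to each station vs reported:
  K: calculated 104.5 vs reported 57.2 → residual 47.3 km
  L: calculated 163.0 vs reported 163.0 → residual 0.0 km
  M: calculated 72.9 vs reported 72.9 → residual 0.0 km
  N: calculated 114.4 vs reported 114.4 → residual 0.0 km
L, M, N are mutually consistent (residuals ≈ 0); K is off by 47.3 km.

K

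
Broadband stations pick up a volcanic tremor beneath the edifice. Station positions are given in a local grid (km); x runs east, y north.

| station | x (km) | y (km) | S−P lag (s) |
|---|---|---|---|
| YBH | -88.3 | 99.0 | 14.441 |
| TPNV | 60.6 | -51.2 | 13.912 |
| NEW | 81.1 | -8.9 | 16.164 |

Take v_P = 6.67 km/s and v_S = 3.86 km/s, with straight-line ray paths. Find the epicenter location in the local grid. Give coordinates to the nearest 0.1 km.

x ≈ -65.3 km, y ≈ -31.3 km

Distance from S−P lag: d = Δt · v_P v_S / (v_P − v_S) = Δt · (6.67·3.86)/(6.67−3.86) ≈ 9.1623·Δt.
So d_YBH = 132.31, d_TPNV = 127.47, d_NEW = 148.10 km.
Circle about each station: (x + 88.3)² + (y − 99.0)² = 132.31²; (x − 60.6)² + (y + 51.2)² = 127.47²; (x − 81.1)² + (y + 8.9)² = 148.10².
Subtracting the YBH equation from the TPNV and NEW equations removes the quadratic terms:
297.8 x − 300.4 y = -10046.75
338.8 x − 215.8 y = -15369.14
Solving the 2×2 system: x ≈ -65.3, y ≈ -31.3 km.
Check against YBH (with the unrounded x, y): √((x + 88.3)²+(y − 99.0)²) = 132.29 ≈ 132.31 km. ✓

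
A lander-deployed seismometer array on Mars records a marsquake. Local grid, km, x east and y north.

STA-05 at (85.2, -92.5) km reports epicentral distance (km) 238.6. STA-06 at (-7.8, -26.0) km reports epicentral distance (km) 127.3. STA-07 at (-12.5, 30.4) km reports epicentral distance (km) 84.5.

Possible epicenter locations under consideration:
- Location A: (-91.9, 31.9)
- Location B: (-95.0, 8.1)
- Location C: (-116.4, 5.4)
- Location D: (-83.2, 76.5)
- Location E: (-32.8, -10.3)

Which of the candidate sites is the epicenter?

Location D

For each candidate, compare |candidate − station| to the reported distance:
Location A: residuals STA-05 22.2, STA-06 25.2, STA-07 5.1 → max 25.2 km
Location B: residuals STA-05 32.2, STA-06 33.7, STA-07 1.0 → max 33.7 km
Location C: residuals STA-05 14.5, STA-06 14.3, STA-07 22.4 → max 22.4 km
Location D: residuals STA-05 0.0, STA-06 0.1, STA-07 0.1 → max 0.1 km
Location E: residuals STA-05 94.8, STA-06 97.8, STA-07 39.0 → max 97.8 km
Only Location D has all residuals ≈ 0.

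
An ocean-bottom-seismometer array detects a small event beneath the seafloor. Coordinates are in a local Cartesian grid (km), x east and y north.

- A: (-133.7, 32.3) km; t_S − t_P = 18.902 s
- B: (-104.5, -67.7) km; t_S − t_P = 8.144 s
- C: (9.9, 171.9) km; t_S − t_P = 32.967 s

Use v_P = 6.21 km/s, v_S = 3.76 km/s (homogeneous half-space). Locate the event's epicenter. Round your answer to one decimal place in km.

x ≈ -63.5 km, y ≈ -133.6 km

Distance from S−P lag: d = Δt · v_P v_S / (v_P − v_S) = Δt · (6.21·3.76)/(6.21−3.76) ≈ 9.5304·Δt.
So d_A = 180.14, d_B = 77.62, d_C = 314.19 km.
Circle about each station: (x + 133.7)² + (y − 32.3)² = 180.14²; (x + 104.5)² + (y + 67.7)² = 77.62²; (x − 9.9)² + (y − 171.9)² = 314.19².
Subtracting the A equation from the B and C equations removes the quadratic terms:
58.4 x − 200.0 y = 23010.12
287.2 x + 279.2 y = -55536.30
Solving the 2×2 system: x ≈ -63.5, y ≈ -133.6 km.
Check against A (with the unrounded x, y): √((x + 133.7)²+(y − 32.3)²) = 180.13 ≈ 180.14 km. ✓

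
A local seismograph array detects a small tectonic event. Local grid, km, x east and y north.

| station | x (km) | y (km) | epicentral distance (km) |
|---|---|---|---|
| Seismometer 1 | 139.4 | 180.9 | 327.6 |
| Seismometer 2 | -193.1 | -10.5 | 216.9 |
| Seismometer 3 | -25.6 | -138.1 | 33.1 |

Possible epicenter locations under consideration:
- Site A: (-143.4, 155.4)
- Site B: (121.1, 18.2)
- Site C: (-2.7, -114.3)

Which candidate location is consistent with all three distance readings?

For each candidate, compare |candidate − station| to the reported distance:
Site A: residuals Seismometer 1 43.7, Seismometer 2 43.7, Seismometer 3 283.2 → max 283.2 km
Site B: residuals Seismometer 1 163.9, Seismometer 2 98.6, Seismometer 3 181.3 → max 181.3 km
Site C: residuals Seismometer 1 0.0, Seismometer 2 0.0, Seismometer 3 0.1 → max 0.1 km
Only Site C has all residuals ≈ 0.

Site C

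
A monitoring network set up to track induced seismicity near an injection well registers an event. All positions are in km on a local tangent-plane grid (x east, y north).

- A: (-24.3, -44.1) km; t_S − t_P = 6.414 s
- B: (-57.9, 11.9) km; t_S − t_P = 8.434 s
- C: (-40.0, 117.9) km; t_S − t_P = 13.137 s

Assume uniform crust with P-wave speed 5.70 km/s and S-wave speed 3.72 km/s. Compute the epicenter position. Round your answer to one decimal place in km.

Distance from S−P lag: d = Δt · v_P v_S / (v_P − v_S) = Δt · (5.70·3.72)/(5.70−3.72) ≈ 10.7091·Δt.
So d_A = 68.69, d_B = 90.32, d_C = 140.69 km.
Circle about each station: (x + 24.3)² + (y + 44.1)² = 68.69²; (x + 57.9)² + (y − 11.9)² = 90.32²; (x + 40.0)² + (y − 117.9)² = 140.69².
Subtracting the A equation from the B and C equations removes the quadratic terms:
-67.2 x + 112.0 y = -2480.67
-31.4 x + 324.0 y = -2110.25
Solving the 2×2 system: x ≈ 31.1, y ≈ -3.5 km.

31.1 km east, -3.5 km north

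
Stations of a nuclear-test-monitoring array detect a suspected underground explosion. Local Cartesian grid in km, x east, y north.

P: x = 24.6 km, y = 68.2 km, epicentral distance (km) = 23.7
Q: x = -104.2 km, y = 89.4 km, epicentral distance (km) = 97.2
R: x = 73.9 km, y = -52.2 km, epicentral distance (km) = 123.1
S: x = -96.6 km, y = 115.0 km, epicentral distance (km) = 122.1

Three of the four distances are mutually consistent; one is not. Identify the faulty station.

Q

Solve using three stations at a time. Using P, R, S (subtract circle equations pairwise → linear system) gives (x, y) ≈ (7.7, 51.6).
Distances from that point to each station vs reported:
  P: calculated 23.7 vs reported 23.7 → residual 0.0 km
  Q: calculated 118.2 vs reported 97.2 → residual 21.0 km
  R: calculated 123.1 vs reported 123.1 → residual 0.0 km
  S: calculated 122.1 vs reported 122.1 → residual 0.0 km
P, R, S are mutually consistent (residuals ≈ 0); Q is off by 21.0 km.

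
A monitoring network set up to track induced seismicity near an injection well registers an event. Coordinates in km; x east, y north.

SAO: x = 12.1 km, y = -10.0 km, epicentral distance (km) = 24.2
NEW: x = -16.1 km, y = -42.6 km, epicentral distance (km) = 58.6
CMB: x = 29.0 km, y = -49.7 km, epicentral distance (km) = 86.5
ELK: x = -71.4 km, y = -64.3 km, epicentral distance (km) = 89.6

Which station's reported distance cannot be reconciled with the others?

SAO

Solve using three stations at a time. Using NEW, CMB, ELK (subtract circle equations pairwise → linear system) gives (x, y) ≈ (-28.9, 14.5).
Distances from that point to each station vs reported:
  SAO: calculated 47.8 vs reported 24.2 → residual 23.6 km
  NEW: calculated 58.5 vs reported 58.6 → residual 0.1 km
  CMB: calculated 86.5 vs reported 86.5 → residual 0.0 km
  ELK: calculated 89.6 vs reported 89.6 → residual 0.0 km
NEW, CMB, ELK are mutually consistent (residuals ≈ 0); SAO is off by 23.6 km.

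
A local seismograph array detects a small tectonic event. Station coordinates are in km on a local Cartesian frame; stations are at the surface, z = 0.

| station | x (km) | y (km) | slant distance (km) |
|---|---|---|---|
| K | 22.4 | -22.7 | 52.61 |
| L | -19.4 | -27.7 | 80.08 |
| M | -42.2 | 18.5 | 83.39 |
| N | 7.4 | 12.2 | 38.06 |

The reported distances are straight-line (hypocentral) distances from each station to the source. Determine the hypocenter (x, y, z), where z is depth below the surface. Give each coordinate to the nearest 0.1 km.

(39.2, 24.1, 17.2)

Each station gives a sphere (x−x_i)² + (y−y_i)² + z² = d_i² (stations at z=0).
Subtracting the K sphere from L and M: z² cancels, leaving linear equations in x and y:
-83.6 x − 10.0 y = -3518.39
-129.2 x + 82.4 y = -3080.04
Solving: x ≈ 39.204, y ≈ 24.092 km (keep extra digits for the depth step; rounded: 39.2, 24.1).
Then from the K sphere: z² = 52.61² − (x − 22.4)² − (y + 22.7)² with x = 39.204, y = 24.092, so z ≈ 17.203 ≈ 17.2 km.
Check against N (with the unrounded solution): distance 38.06 ≈ 38.06 km. ✓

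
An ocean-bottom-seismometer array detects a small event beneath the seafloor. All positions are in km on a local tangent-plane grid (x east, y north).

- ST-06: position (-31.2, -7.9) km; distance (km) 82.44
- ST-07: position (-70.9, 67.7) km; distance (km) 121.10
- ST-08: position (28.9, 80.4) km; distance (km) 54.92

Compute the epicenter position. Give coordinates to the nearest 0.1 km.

x ≈ 43.3 km, y ≈ 27.4 km

Circle about each station: (x + 31.2)² + (y + 7.9)² = 82.44²; (x + 70.9)² + (y − 67.7)² = 121.10²; (x − 28.9)² + (y − 80.4)² = 54.92².
Subtracting pairs of circle equations eliminates x²+y² and gives linear equations (the radical axes):
-79.4 x + 151.2 y = 705.39
120.2 x + 176.6 y = 10043.67
Solving the 2×2 system: x ≈ 43.3, y ≈ 27.4 km.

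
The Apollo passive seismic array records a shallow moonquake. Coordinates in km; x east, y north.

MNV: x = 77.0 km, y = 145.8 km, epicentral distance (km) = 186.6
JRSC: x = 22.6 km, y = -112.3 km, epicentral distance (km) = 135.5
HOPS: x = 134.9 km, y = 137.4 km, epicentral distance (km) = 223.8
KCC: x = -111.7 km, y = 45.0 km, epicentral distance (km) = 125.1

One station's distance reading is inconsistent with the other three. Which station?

Solve using three stations at a time. Using MNV, JRSC, HOPS (subtract circle equations pairwise → linear system) gives (x, y) ≈ (-45.7, 5.0).
Distances from that point to each station vs reported:
  MNV: calculated 186.8 vs reported 186.6 → residual 0.2 km
  JRSC: calculated 135.7 vs reported 135.5 → residual 0.2 km
  HOPS: calculated 223.9 vs reported 223.8 → residual 0.1 km
  KCC: calculated 77.2 vs reported 125.1 → residual 47.9 km
MNV, JRSC, HOPS are mutually consistent (residuals ≈ 0); KCC is off by 47.9 km.

KCC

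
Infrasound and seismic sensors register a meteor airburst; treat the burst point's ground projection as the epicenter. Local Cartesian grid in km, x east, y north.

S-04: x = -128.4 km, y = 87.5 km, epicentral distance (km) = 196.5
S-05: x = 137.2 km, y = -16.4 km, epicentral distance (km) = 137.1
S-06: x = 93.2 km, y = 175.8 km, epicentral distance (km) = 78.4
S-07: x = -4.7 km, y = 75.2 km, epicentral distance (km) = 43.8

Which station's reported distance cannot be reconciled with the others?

Solve using three stations at a time. Using S-04, S-05, S-06 (subtract circle equations pairwise → linear system) gives (x, y) ≈ (67.6, 101.7).
Distances from that point to each station vs reported:
  S-04: calculated 196.5 vs reported 196.5 → residual 0.0 km
  S-05: calculated 137.1 vs reported 137.1 → residual 0.0 km
  S-06: calculated 78.4 vs reported 78.4 → residual 0.0 km
  S-07: calculated 77.0 vs reported 43.8 → residual 33.2 km
S-04, S-05, S-06 are mutually consistent (residuals ≈ 0); S-07 is off by 33.2 km.

S-07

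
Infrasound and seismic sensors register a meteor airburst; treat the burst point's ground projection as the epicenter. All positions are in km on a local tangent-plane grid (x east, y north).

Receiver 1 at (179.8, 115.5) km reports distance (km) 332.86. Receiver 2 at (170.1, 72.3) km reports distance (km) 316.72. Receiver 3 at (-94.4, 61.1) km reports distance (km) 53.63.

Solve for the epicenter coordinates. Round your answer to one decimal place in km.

x ≈ -145.4 km, y ≈ 44.5 km

Circle about each station: (x − 179.8)² + (y − 115.5)² = 332.86²; (x − 170.1)² + (y − 72.3)² = 316.72²; (x + 94.4)² + (y − 61.1)² = 53.63².
Subtracting pairs of circle equations eliminates x²+y² and gives linear equations (the radical axes):
-19.4 x − 86.4 y = -1022.77
-548.4 x − 108.8 y = 74895.88
Solving the 2×2 system: x ≈ -145.4, y ≈ 44.5 km.
Check against Receiver 1 (with the unrounded x, y): √((x − 179.8)²+(y − 115.5)²) = 332.86 ≈ 332.86 km. ✓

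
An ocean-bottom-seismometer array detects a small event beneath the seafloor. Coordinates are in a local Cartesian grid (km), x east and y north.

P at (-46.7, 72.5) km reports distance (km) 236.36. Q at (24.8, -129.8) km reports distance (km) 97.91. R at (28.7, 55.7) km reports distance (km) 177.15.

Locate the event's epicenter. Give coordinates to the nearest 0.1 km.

Circle about each station: (x + 46.7)² + (y − 72.5)² = 236.36²; (x − 24.8)² + (y + 129.8)² = 97.91²; (x − 28.7)² + (y − 55.7)² = 177.15².
Subtracting the P equation from the Q and R equations removes the quadratic terms:
143.0 x − 404.6 y = 56305.62
150.8 x − 33.6 y = 20972.97
Solving the 2×2 system: x ≈ 117.3, y ≈ -97.7 km.
Check against P (with the unrounded x, y): √((x + 46.7)²+(y − 72.5)²) = 236.36 ≈ 236.36 km. ✓

(117.3, -97.7)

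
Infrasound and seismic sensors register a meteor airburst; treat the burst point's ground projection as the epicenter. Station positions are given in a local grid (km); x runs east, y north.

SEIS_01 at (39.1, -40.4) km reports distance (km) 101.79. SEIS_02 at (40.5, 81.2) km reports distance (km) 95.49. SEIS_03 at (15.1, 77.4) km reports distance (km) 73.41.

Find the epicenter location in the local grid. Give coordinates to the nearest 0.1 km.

-37.7 km east, 26.4 km north

Circle about each station: (x − 39.1)² + (y + 40.4)² = 101.79²; (x − 40.5)² + (y − 81.2)² = 95.49²; (x − 15.1)² + (y − 77.4)² = 73.41².
Subtracting the SEIS_01 equation from the SEIS_02 and SEIS_03 equations removes the quadratic terms:
2.8 x + 243.2 y = 6315.58
-48.0 x + 235.6 y = 8029.98
Solving the 2×2 system: x ≈ -37.7, y ≈ 26.4 km.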